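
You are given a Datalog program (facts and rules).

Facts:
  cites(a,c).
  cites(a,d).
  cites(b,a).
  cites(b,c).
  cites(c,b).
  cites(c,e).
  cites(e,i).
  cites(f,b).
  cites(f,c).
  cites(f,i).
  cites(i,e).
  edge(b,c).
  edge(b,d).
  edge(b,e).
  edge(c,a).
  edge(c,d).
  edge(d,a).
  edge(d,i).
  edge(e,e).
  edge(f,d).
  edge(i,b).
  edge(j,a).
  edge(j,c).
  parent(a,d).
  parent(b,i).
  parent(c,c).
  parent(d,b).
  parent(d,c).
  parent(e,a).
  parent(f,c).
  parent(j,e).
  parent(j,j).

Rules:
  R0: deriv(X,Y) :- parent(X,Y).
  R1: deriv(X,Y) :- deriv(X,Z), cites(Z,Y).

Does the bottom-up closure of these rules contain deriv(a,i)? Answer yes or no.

round 1: derive deriv(a,d) via R0 from parent(a,d)
round 1: derive deriv(b,i) via R0 from parent(b,i)
round 1: derive deriv(c,c) via R0 from parent(c,c)
round 1: derive deriv(d,b) via R0 from parent(d,b)
round 1: derive deriv(d,c) via R0 from parent(d,c)
round 1: derive deriv(e,a) via R0 from parent(e,a)
round 1: derive deriv(f,c) via R0 from parent(f,c)
round 1: derive deriv(j,e) via R0 from parent(j,e)
round 1: derive deriv(j,j) via R0 from parent(j,j)
round 2: derive deriv(b,e) via R1 from deriv(b,i), cites(i,e)
round 2: derive deriv(c,b) via R1 from deriv(c,c), cites(c,b)
round 2: derive deriv(c,e) via R1 from deriv(c,c), cites(c,e)
round 2: derive deriv(d,a) via R1 from deriv(d,b), cites(b,a)
round 2: derive deriv(d,e) via R1 from deriv(d,c), cites(c,e)
round 2: derive deriv(e,c) via R1 from deriv(e,a), cites(a,c)
round 2: derive deriv(e,d) via R1 from deriv(e,a), cites(a,d)
round 2: derive deriv(f,b) via R1 from deriv(f,c), cites(c,b)
round 2: derive deriv(f,e) via R1 from deriv(f,c), cites(c,e)
round 2: derive deriv(j,i) via R1 from deriv(j,e), cites(e,i)
round 3: derive deriv(c,a) via R1 from deriv(c,b), cites(b,a)
round 3: derive deriv(c,i) via R1 from deriv(c,e), cites(e,i)
round 3: derive deriv(d,d) via R1 from deriv(d,a), cites(a,d)
round 3: derive deriv(d,i) via R1 from deriv(d,e), cites(e,i)
round 3: derive deriv(e,b) via R1 from deriv(e,c), cites(c,b)
round 3: derive deriv(e,e) via R1 from deriv(e,c), cites(c,e)
round 3: derive deriv(f,a) via R1 from deriv(f,b), cites(b,a)
round 3: derive deriv(f,i) via R1 from deriv(f,e), cites(e,i)
round 4: derive deriv(c,d) via R1 from deriv(c,a), cites(a,d)
round 4: derive deriv(e,i) via R1 from deriv(e,e), cites(e,i)
round 4: derive deriv(f,d) via R1 from deriv(f,a), cites(a,d)

no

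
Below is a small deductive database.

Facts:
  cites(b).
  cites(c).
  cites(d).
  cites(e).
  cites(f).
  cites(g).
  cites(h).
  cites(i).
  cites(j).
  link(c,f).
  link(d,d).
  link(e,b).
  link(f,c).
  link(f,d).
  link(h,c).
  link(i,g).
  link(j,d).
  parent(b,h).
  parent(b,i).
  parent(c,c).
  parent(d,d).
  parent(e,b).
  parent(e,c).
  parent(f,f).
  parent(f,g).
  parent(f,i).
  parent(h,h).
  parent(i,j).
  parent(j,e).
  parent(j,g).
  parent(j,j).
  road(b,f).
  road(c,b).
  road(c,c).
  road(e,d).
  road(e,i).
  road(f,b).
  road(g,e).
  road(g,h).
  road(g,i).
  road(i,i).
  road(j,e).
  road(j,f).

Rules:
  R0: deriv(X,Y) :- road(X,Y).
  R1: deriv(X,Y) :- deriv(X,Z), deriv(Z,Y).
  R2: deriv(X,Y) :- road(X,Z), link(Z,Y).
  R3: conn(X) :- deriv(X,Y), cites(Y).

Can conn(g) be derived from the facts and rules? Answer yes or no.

round 1: derive deriv(b,f) via R0 from road(b,f)
round 1: derive deriv(c,b) via R0 from road(c,b)
round 1: derive deriv(c,c) via R0 from road(c,c)
round 1: derive deriv(e,d) via R0 from road(e,d)
round 1: derive deriv(e,i) via R0 from road(e,i)
round 1: derive deriv(f,b) via R0 from road(f,b)
round 1: derive deriv(g,e) via R0 from road(g,e)
round 1: derive deriv(g,h) via R0 from road(g,h)
round 1: derive deriv(g,i) via R0 from road(g,i)
round 1: derive deriv(i,i) via R0 from road(i,i)
round 1: derive deriv(j,e) via R0 from road(j,e)
round 1: derive deriv(j,f) via R0 from road(j,f)
round 1: derive deriv(b,c) via R2 from road(b,f), link(f,c)
round 1: derive deriv(b,d) via R2 from road(b,f), link(f,d)
round 1: derive deriv(c,f) via R2 from road(c,c), link(c,f)
round 1: derive deriv(e,g) via R2 from road(e,i), link(i,g)
round 1: derive deriv(g,b) via R2 from road(g,e), link(e,b)
round 1: derive deriv(g,c) via R2 from road(g,h), link(h,c)
round 1: derive deriv(g,g) via R2 from road(g,i), link(i,g)
round 1: derive deriv(i,g) via R2 from road(i,i), link(i,g)
round 1: derive deriv(j,b) via R2 from road(j,e), link(e,b)
round 1: derive deriv(j,c) via R2 from road(j,f), link(f,c)
round 1: derive deriv(j,d) via R2 from road(j,f), link(f,d)
round 2: derive deriv(b,b) via R1 from deriv(b,c), deriv(c,b)
round 2: derive deriv(c,d) via R1 from deriv(c,b), deriv(b,d)
round 2: derive deriv(e,b) via R1 from deriv(e,g), deriv(g,b)
round 2: derive deriv(e,c) via R1 from deriv(e,g), deriv(g,c)
round 2: derive deriv(e,e) via R1 from deriv(e,g), deriv(g,e)
round 2: derive deriv(e,h) via R1 from deriv(e,g), deriv(g,h)
round 2: derive deriv(f,c) via R1 from deriv(f,b), deriv(b,c)
round 2: derive deriv(f,d) via R1 from deriv(f,b), deriv(b,d)
round 2: derive deriv(f,f) via R1 from deriv(f,b), deriv(b,f)
round 2: derive deriv(g,d) via R1 from deriv(g,b), deriv(b,d)
round 2: derive deriv(g,f) via R1 from deriv(g,b), deriv(b,f)
round 2: derive deriv(i,b) via R1 from deriv(i,g), deriv(g,b)
round 2: derive deriv(i,c) via R1 from deriv(i,g), deriv(g,c)
round 2: derive deriv(i,e) via R1 from deriv(i,g), deriv(g,e)
round 2: derive deriv(i,h) via R1 from deriv(i,g), deriv(g,h)
round 2: derive deriv(j,g) via R1 from deriv(j,e), deriv(e,g)
round 2: derive deriv(j,i) via R1 from deriv(j,e), deriv(e,i)
round 2: derive conn(b) via R3 from deriv(b,c), cites(c)
round 2: derive conn(c) via R3 from deriv(c,b), cites(b)
round 2: derive conn(e) via R3 from deriv(e,d), cites(d)
round 2: derive conn(f) via R3 from deriv(f,b), cites(b)
round 2: derive conn(g) via R3 from deriv(g,b), cites(b)
round 2: derive conn(i) via R3 from deriv(i,g), cites(g)
round 2: derive conn(j) via R3 from deriv(j,b), cites(b)
round 3: derive deriv(e,f) via R1 from deriv(e,b), deriv(b,f)
round 3: derive deriv(i,d) via R1 from deriv(i,b), deriv(b,d)
round 3: derive deriv(i,f) via R1 from deriv(i,b), deriv(b,f)
round 3: derive deriv(j,h) via R1 from deriv(j,e), deriv(e,h)

yes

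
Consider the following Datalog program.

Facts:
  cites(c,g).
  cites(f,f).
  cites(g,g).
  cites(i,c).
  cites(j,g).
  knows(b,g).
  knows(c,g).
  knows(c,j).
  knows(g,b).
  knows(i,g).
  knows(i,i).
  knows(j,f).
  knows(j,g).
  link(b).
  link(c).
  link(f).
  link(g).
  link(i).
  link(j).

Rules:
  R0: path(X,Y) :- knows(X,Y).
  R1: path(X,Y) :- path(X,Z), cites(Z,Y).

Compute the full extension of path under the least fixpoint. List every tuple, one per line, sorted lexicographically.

round 1: derive path(b,g) via R0 from knows(b,g)
round 1: derive path(c,g) via R0 from knows(c,g)
round 1: derive path(c,j) via R0 from knows(c,j)
round 1: derive path(g,b) via R0 from knows(g,b)
round 1: derive path(i,g) via R0 from knows(i,g)
round 1: derive path(i,i) via R0 from knows(i,i)
round 1: derive path(j,f) via R0 from knows(j,f)
round 1: derive path(j,g) via R0 from knows(j,g)
round 2: derive path(i,c) via R1 from path(i,i), cites(i,c)

path(b,g)
path(c,g)
path(c,j)
path(g,b)
path(i,c)
path(i,g)
path(i,i)
path(j,f)
path(j,g)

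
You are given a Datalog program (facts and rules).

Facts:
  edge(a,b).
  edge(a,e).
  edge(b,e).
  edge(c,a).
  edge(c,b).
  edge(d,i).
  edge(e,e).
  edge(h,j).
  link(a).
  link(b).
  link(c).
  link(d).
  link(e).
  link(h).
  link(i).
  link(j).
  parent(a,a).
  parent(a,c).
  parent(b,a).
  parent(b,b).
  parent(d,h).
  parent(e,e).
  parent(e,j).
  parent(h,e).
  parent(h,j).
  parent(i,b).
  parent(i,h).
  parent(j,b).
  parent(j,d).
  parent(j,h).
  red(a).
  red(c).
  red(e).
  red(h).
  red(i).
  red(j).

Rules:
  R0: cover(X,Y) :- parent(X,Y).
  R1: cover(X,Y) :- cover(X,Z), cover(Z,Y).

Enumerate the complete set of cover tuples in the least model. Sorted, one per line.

round 1: derive cover(a,a) via R0 from parent(a,a)
round 1: derive cover(a,c) via R0 from parent(a,c)
round 1: derive cover(b,a) via R0 from parent(b,a)
round 1: derive cover(b,b) via R0 from parent(b,b)
round 1: derive cover(d,h) via R0 from parent(d,h)
round 1: derive cover(e,e) via R0 from parent(e,e)
round 1: derive cover(e,j) via R0 from parent(e,j)
round 1: derive cover(h,e) via R0 from parent(h,e)
round 1: derive cover(h,j) via R0 from parent(h,j)
round 1: derive cover(i,b) via R0 from parent(i,b)
round 1: derive cover(i,h) via R0 from parent(i,h)
round 1: derive cover(j,b) via R0 from parent(j,b)
round 1: derive cover(j,d) via R0 from parent(j,d)
round 1: derive cover(j,h) via R0 from parent(j,h)
round 2: derive cover(b,c) via R1 from cover(b,a), cover(a,c)
round 2: derive cover(d,e) via R1 from cover(d,h), cover(h,e)
round 2: derive cover(d,j) via R1 from cover(d,h), cover(h,j)
round 2: derive cover(e,b) via R1 from cover(e,j), cover(j,b)
round 2: derive cover(e,d) via R1 from cover(e,j), cover(j,d)
round 2: derive cover(e,h) via R1 from cover(e,j), cover(j,h)
round 2: derive cover(h,b) via R1 from cover(h,j), cover(j,b)
round 2: derive cover(h,d) via R1 from cover(h,j), cover(j,d)
round 2: derive cover(h,h) via R1 from cover(h,j), cover(j,h)
round 2: derive cover(i,a) via R1 from cover(i,b), cover(b,a)
round 2: derive cover(i,e) via R1 from cover(i,h), cover(h,e)
round 2: derive cover(i,j) via R1 from cover(i,h), cover(h,j)
round 2: derive cover(j,a) via R1 from cover(j,b), cover(b,a)
round 2: derive cover(j,e) via R1 from cover(j,h), cover(h,e)
round 2: derive cover(j,j) via R1 from cover(j,h), cover(h,j)
round 3: derive cover(d,a) via R1 from cover(d,j), cover(j,a)
round 3: derive cover(d,b) via R1 from cover(d,e), cover(e,b)
round 3: derive cover(d,d) via R1 from cover(d,e), cover(e,d)
round 3: derive cover(e,a) via R1 from cover(e,b), cover(b,a)
round 3: derive cover(e,c) via R1 from cover(e,b), cover(b,c)
round 3: derive cover(h,a) via R1 from cover(h,b), cover(b,a)
round 3: derive cover(h,c) via R1 from cover(h,b), cover(b,c)
round 3: derive cover(i,c) via R1 from cover(i,a), cover(a,c)
round 3: derive cover(i,d) via R1 from cover(i,e), cover(e,d)
round 3: derive cover(j,c) via R1 from cover(j,a), cover(a,c)
round 4: derive cover(d,c) via R1 from cover(d,a), cover(a,c)

cover(a,a)
cover(a,c)
cover(b,a)
cover(b,b)
cover(b,c)
cover(d,a)
cover(d,b)
cover(d,c)
cover(d,d)
cover(d,e)
cover(d,h)
cover(d,j)
cover(e,a)
cover(e,b)
cover(e,c)
cover(e,d)
cover(e,e)
cover(e,h)
cover(e,j)
cover(h,a)
cover(h,b)
cover(h,c)
cover(h,d)
cover(h,e)
cover(h,h)
cover(h,j)
cover(i,a)
cover(i,b)
cover(i,c)
cover(i,d)
cover(i,e)
cover(i,h)
cover(i,j)
cover(j,a)
cover(j,b)
cover(j,c)
cover(j,d)
cover(j,e)
cover(j,h)
cover(j,j)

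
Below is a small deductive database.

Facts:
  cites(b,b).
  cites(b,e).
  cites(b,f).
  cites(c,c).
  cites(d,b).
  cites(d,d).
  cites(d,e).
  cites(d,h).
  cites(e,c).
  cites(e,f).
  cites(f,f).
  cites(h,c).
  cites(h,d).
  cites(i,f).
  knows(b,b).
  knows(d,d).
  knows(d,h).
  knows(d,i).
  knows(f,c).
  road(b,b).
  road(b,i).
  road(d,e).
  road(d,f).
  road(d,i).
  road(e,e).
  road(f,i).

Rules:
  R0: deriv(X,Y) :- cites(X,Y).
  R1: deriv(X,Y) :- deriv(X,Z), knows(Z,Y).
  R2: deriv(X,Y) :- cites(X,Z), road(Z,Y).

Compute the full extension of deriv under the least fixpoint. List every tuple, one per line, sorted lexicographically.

round 1: derive deriv(b,b) via R0 from cites(b,b)
round 1: derive deriv(b,e) via R0 from cites(b,e)
round 1: derive deriv(b,f) via R0 from cites(b,f)
round 1: derive deriv(c,c) via R0 from cites(c,c)
round 1: derive deriv(d,b) via R0 from cites(d,b)
round 1: derive deriv(d,d) via R0 from cites(d,d)
round 1: derive deriv(d,e) via R0 from cites(d,e)
round 1: derive deriv(d,h) via R0 from cites(d,h)
round 1: derive deriv(e,c) via R0 from cites(e,c)
round 1: derive deriv(e,f) via R0 from cites(e,f)
round 1: derive deriv(f,f) via R0 from cites(f,f)
round 1: derive deriv(h,c) via R0 from cites(h,c)
round 1: derive deriv(h,d) via R0 from cites(h,d)
round 1: derive deriv(i,f) via R0 from cites(i,f)
round 1: derive deriv(b,i) via R2 from cites(b,b), road(b,i)
round 1: derive deriv(d,f) via R2 from cites(d,d), road(d,f)
round 1: derive deriv(d,i) via R2 from cites(d,b), road(b,i)
round 1: derive deriv(e,i) via R2 from cites(e,f), road(f,i)
round 1: derive deriv(f,i) via R2 from cites(f,f), road(f,i)
round 1: derive deriv(h,e) via R2 from cites(h,d), road(d,e)
round 1: derive deriv(h,f) via R2 from cites(h,d), road(d,f)
round 1: derive deriv(h,i) via R2 from cites(h,d), road(d,i)
round 1: derive deriv(i,i) via R2 from cites(i,f), road(f,i)
round 2: derive deriv(b,c) via R1 from deriv(b,f), knows(f,c)
round 2: derive deriv(d,c) via R1 from deriv(d,f), knows(f,c)
round 2: derive deriv(f,c) via R1 from deriv(f,f), knows(f,c)
round 2: derive deriv(h,h) via R1 from deriv(h,d), knows(d,h)
round 2: derive deriv(i,c) via R1 from deriv(i,f), knows(f,c)

deriv(b,b)
deriv(b,c)
deriv(b,e)
deriv(b,f)
deriv(b,i)
deriv(c,c)
deriv(d,b)
deriv(d,c)
deriv(d,d)
deriv(d,e)
deriv(d,f)
deriv(d,h)
deriv(d,i)
deriv(e,c)
deriv(e,f)
deriv(e,i)
deriv(f,c)
deriv(f,f)
deriv(f,i)
deriv(h,c)
deriv(h,d)
deriv(h,e)
deriv(h,f)
deriv(h,h)
deriv(h,i)
deriv(i,c)
deriv(i,f)
deriv(i,i)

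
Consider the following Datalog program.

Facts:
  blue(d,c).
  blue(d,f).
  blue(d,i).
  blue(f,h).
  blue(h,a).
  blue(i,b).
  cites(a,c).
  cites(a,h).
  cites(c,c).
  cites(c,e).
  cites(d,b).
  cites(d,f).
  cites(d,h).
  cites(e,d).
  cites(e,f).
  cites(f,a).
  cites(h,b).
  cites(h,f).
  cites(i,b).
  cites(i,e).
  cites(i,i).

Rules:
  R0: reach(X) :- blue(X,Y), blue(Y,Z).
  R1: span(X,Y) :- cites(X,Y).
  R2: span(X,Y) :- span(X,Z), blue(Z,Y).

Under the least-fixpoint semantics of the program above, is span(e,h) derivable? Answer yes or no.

round 1: derive span(a,c) via R1 from cites(a,c)
round 1: derive span(a,h) via R1 from cites(a,h)
round 1: derive span(c,c) via R1 from cites(c,c)
round 1: derive span(c,e) via R1 from cites(c,e)
round 1: derive span(d,b) via R1 from cites(d,b)
round 1: derive span(d,f) via R1 from cites(d,f)
round 1: derive span(d,h) via R1 from cites(d,h)
round 1: derive span(e,d) via R1 from cites(e,d)
round 1: derive span(e,f) via R1 from cites(e,f)
round 1: derive span(f,a) via R1 from cites(f,a)
round 1: derive span(h,b) via R1 from cites(h,b)
round 1: derive span(h,f) via R1 from cites(h,f)
round 1: derive span(i,b) via R1 from cites(i,b)
round 1: derive span(i,e) via R1 from cites(i,e)
round 1: derive span(i,i) via R1 from cites(i,i)
round 2: derive span(a,a) via R2 from span(a,h), blue(h,a)
round 2: derive span(d,a) via R2 from span(d,h), blue(h,a)
round 2: derive span(e,c) via R2 from span(e,d), blue(d,c)
round 2: derive span(e,h) via R2 from span(e,f), blue(f,h)
round 2: derive span(e,i) via R2 from span(e,d), blue(d,i)
round 2: derive span(h,h) via R2 from span(h,f), blue(f,h)
round 3: derive span(e,a) via R2 from span(e,h), blue(h,a)
round 3: derive span(e,b) via R2 from span(e,i), blue(i,b)
round 3: derive span(h,a) via R2 from span(h,h), blue(h,a)

yes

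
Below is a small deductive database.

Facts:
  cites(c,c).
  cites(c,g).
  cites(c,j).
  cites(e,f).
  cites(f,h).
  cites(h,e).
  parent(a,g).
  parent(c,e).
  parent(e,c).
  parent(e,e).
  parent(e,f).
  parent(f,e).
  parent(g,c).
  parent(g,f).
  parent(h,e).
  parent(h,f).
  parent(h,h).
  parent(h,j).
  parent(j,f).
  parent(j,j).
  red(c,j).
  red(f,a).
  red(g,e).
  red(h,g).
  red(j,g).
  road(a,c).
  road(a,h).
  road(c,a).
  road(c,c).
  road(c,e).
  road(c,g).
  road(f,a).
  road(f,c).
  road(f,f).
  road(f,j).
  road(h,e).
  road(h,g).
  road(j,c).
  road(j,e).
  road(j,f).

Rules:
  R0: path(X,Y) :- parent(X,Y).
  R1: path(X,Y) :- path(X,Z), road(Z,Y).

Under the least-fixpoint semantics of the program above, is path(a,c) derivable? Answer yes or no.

no

round 1: derive path(a,g) via R0 from parent(a,g)
round 1: derive path(c,e) via R0 from parent(c,e)
round 1: derive path(e,c) via R0 from parent(e,c)
round 1: derive path(e,e) via R0 from parent(e,e)
round 1: derive path(e,f) via R0 from parent(e,f)
round 1: derive path(f,e) via R0 from parent(f,e)
round 1: derive path(g,c) via R0 from parent(g,c)
round 1: derive path(g,f) via R0 from parent(g,f)
round 1: derive path(h,e) via R0 from parent(h,e)
round 1: derive path(h,f) via R0 from parent(h,f)
round 1: derive path(h,h) via R0 from parent(h,h)
round 1: derive path(h,j) via R0 from parent(h,j)
round 1: derive path(j,f) via R0 from parent(j,f)
round 1: derive path(j,j) via R0 from parent(j,j)
round 2: derive path(e,a) via R1 from path(e,c), road(c,a)
round 2: derive path(e,g) via R1 from path(e,c), road(c,g)
round 2: derive path(e,j) via R1 from path(e,f), road(f,j)
round 2: derive path(g,a) via R1 from path(g,c), road(c,a)
round 2: derive path(g,e) via R1 from path(g,c), road(c,e)
round 2: derive path(g,g) via R1 from path(g,c), road(c,g)
round 2: derive path(g,j) via R1 from path(g,f), road(f,j)
round 2: derive path(h,a) via R1 from path(h,f), road(f,a)
round 2: derive path(h,c) via R1 from path(h,f), road(f,c)
round 2: derive path(h,g) via R1 from path(h,h), road(h,g)
round 2: derive path(j,a) via R1 from path(j,f), road(f,a)
round 2: derive path(j,c) via R1 from path(j,f), road(f,c)
round 2: derive path(j,e) via R1 from path(j,j), road(j,e)
round 3: derive path(e,h) via R1 from path(e,a), road(a,h)
round 3: derive path(g,h) via R1 from path(g,a), road(a,h)
round 3: derive path(j,g) via R1 from path(j,c), road(c,g)
round 3: derive path(j,h) via R1 from path(j,a), road(a,h)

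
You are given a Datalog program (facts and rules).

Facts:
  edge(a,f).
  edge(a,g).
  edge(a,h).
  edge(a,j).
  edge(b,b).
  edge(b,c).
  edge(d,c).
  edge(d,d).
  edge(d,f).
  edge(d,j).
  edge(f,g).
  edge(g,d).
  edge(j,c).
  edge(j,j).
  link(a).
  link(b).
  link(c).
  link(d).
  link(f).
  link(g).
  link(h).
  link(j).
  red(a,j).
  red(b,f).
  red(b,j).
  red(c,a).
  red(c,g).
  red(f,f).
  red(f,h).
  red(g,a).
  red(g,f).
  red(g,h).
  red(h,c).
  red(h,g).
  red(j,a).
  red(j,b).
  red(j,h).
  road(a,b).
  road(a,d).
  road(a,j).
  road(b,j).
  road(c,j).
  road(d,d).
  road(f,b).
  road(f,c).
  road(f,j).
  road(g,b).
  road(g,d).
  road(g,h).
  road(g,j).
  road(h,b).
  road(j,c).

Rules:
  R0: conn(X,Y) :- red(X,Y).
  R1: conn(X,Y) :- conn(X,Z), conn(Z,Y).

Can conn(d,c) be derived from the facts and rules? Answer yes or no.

no

round 1: derive conn(a,j) via R0 from red(a,j)
round 1: derive conn(b,f) via R0 from red(b,f)
round 1: derive conn(b,j) via R0 from red(b,j)
round 1: derive conn(c,a) via R0 from red(c,a)
round 1: derive conn(c,g) via R0 from red(c,g)
round 1: derive conn(f,f) via R0 from red(f,f)
round 1: derive conn(f,h) via R0 from red(f,h)
round 1: derive conn(g,a) via R0 from red(g,a)
round 1: derive conn(g,f) via R0 from red(g,f)
round 1: derive conn(g,h) via R0 from red(g,h)
round 1: derive conn(h,c) via R0 from red(h,c)
round 1: derive conn(h,g) via R0 from red(h,g)
round 1: derive conn(j,a) via R0 from red(j,a)
round 1: derive conn(j,b) via R0 from red(j,b)
round 1: derive conn(j,h) via R0 from red(j,h)
round 2: derive conn(a,a) via R1 from conn(a,j), conn(j,a)
round 2: derive conn(a,b) via R1 from conn(a,j), conn(j,b)
round 2: derive conn(a,h) via R1 from conn(a,j), conn(j,h)
round 2: derive conn(b,a) via R1 from conn(b,j), conn(j,a)
round 2: derive conn(b,b) via R1 from conn(b,j), conn(j,b)
round 2: derive conn(b,h) via R1 from conn(b,f), conn(f,h)
round 2: derive conn(c,f) via R1 from conn(c,g), conn(g,f)
round 2: derive conn(c,h) via R1 from conn(c,g), conn(g,h)
round 2: derive conn(c,j) via R1 from conn(c,a), conn(a,j)
round 2: derive conn(f,c) via R1 from conn(f,h), conn(h,c)
round 2: derive conn(f,g) via R1 from conn(f,h), conn(h,g)
round 2: derive conn(g,c) via R1 from conn(g,h), conn(h,c)
round 2: derive conn(g,g) via R1 from conn(g,h), conn(h,g)
round 2: derive conn(g,j) via R1 from conn(g,a), conn(a,j)
round 2: derive conn(h,a) via R1 from conn(h,c), conn(c,a)
round 2: derive conn(h,f) via R1 from conn(h,g), conn(g,f)
round 2: derive conn(h,h) via R1 from conn(h,g), conn(g,h)
round 2: derive conn(j,c) via R1 from conn(j,h), conn(h,c)
round 2: derive conn(j,f) via R1 from conn(j,b), conn(b,f)
round 2: derive conn(j,g) via R1 from conn(j,h), conn(h,g)
round 2: derive conn(j,j) via R1 from conn(j,a), conn(a,j)
round 3: derive conn(a,c) via R1 from conn(a,h), conn(h,c)
round 3: derive conn(a,f) via R1 from conn(a,b), conn(b,f)
round 3: derive conn(a,g) via R1 from conn(a,h), conn(h,g)
round 3: derive conn(b,c) via R1 from conn(b,f), conn(f,c)
round 3: derive conn(b,g) via R1 from conn(b,f), conn(f,g)
round 3: derive conn(c,b) via R1 from conn(c,a), conn(a,b)
round 3: derive conn(c,c) via R1 from conn(c,f), conn(f,c)
round 3: derive conn(f,a) via R1 from conn(f,c), conn(c,a)
round 3: derive conn(f,j) via R1 from conn(f,c), conn(c,j)
round 3: derive conn(g,b) via R1 from conn(g,a), conn(a,b)
round 3: derive conn(h,b) via R1 from conn(h,a), conn(a,b)
round 3: derive conn(h,j) via R1 from conn(h,a), conn(a,j)
round 4: derive conn(f,b) via R1 from conn(f,a), conn(a,b)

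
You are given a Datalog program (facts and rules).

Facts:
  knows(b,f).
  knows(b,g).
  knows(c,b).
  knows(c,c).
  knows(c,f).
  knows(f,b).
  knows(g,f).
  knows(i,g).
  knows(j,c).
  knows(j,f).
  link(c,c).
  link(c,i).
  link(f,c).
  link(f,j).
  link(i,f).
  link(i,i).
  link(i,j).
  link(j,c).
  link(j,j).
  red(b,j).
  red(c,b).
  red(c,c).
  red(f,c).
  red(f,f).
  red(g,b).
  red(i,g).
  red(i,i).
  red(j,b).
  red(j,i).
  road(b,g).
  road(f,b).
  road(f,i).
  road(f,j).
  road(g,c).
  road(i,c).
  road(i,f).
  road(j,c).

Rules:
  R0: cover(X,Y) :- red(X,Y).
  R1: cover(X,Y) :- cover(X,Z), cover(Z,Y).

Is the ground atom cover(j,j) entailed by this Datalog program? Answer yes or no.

yes

round 1: derive cover(b,j) via R0 from red(b,j)
round 1: derive cover(c,b) via R0 from red(c,b)
round 1: derive cover(c,c) via R0 from red(c,c)
round 1: derive cover(f,c) via R0 from red(f,c)
round 1: derive cover(f,f) via R0 from red(f,f)
round 1: derive cover(g,b) via R0 from red(g,b)
round 1: derive cover(i,g) via R0 from red(i,g)
round 1: derive cover(i,i) via R0 from red(i,i)
round 1: derive cover(j,b) via R0 from red(j,b)
round 1: derive cover(j,i) via R0 from red(j,i)
round 2: derive cover(b,b) via R1 from cover(b,j), cover(j,b)
round 2: derive cover(b,i) via R1 from cover(b,j), cover(j,i)
round 2: derive cover(c,j) via R1 from cover(c,b), cover(b,j)
round 2: derive cover(f,b) via R1 from cover(f,c), cover(c,b)
round 2: derive cover(g,j) via R1 from cover(g,b), cover(b,j)
round 2: derive cover(i,b) via R1 from cover(i,g), cover(g,b)
round 2: derive cover(j,g) via R1 from cover(j,i), cover(i,g)
round 2: derive cover(j,j) via R1 from cover(j,b), cover(b,j)
round 3: derive cover(b,g) via R1 from cover(b,i), cover(i,g)
round 3: derive cover(c,g) via R1 from cover(c,j), cover(j,g)
round 3: derive cover(c,i) via R1 from cover(c,b), cover(b,i)
round 3: derive cover(f,i) via R1 from cover(f,b), cover(b,i)
round 3: derive cover(f,j) via R1 from cover(f,b), cover(b,j)
round 3: derive cover(g,g) via R1 from cover(g,j), cover(j,g)
round 3: derive cover(g,i) via R1 from cover(g,b), cover(b,i)
round 3: derive cover(i,j) via R1 from cover(i,b), cover(b,j)
round 4: derive cover(f,g) via R1 from cover(f,b), cover(b,g)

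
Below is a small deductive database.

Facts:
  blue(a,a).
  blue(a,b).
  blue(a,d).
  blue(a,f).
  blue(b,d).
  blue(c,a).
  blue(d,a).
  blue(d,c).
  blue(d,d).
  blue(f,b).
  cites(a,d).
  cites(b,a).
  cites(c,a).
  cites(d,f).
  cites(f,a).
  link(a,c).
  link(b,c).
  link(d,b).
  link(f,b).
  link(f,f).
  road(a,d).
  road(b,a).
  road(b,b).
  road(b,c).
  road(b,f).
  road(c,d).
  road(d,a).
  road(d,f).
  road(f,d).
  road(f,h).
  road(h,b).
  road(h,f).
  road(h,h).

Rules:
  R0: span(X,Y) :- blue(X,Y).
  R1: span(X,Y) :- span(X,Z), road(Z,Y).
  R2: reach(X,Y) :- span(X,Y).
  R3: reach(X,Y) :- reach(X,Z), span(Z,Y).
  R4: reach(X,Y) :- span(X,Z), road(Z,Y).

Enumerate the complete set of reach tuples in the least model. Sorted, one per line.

reach(a,a)
reach(a,b)
reach(a,c)
reach(a,d)
reach(a,f)
reach(a,h)
reach(b,a)
reach(b,b)
reach(b,c)
reach(b,d)
reach(b,f)
reach(b,h)
reach(c,a)
reach(c,b)
reach(c,c)
reach(c,d)
reach(c,f)
reach(c,h)
reach(d,a)
reach(d,b)
reach(d,c)
reach(d,d)
reach(d,f)
reach(d,h)
reach(f,a)
reach(f,b)
reach(f,c)
reach(f,d)
reach(f,f)
reach(f,h)

round 1: derive span(a,a) via R0 from blue(a,a)
round 1: derive span(a,b) via R0 from blue(a,b)
round 1: derive span(a,d) via R0 from blue(a,d)
round 1: derive span(a,f) via R0 from blue(a,f)
round 1: derive span(b,d) via R0 from blue(b,d)
round 1: derive span(c,a) via R0 from blue(c,a)
round 1: derive span(d,a) via R0 from blue(d,a)
round 1: derive span(d,c) via R0 from blue(d,c)
round 1: derive span(d,d) via R0 from blue(d,d)
round 1: derive span(f,b) via R0 from blue(f,b)
round 2: derive span(a,c) via R1 from span(a,b), road(b,c)
round 2: derive span(a,h) via R1 from span(a,f), road(f,h)
round 2: derive span(b,a) via R1 from span(b,d), road(d,a)
round 2: derive span(b,f) via R1 from span(b,d), road(d,f)
round 2: derive span(c,d) via R1 from span(c,a), road(a,d)
round 2: derive span(d,f) via R1 from span(d,d), road(d,f)
round 2: derive span(f,a) via R1 from span(f,b), road(b,a)
round 2: derive span(f,c) via R1 from span(f,b), road(b,c)
round 2: derive span(f,f) via R1 from span(f,b), road(b,f)
round 2: derive reach(a,a) via R2 from span(a,a)
round 2: derive reach(a,b) via R2 from span(a,b)
round 2: derive reach(a,d) via R2 from span(a,d)
round 2: derive reach(a,f) via R2 from span(a,f)
round 2: derive reach(b,d) via R2 from span(b,d)
round 2: derive reach(c,a) via R2 from span(c,a)
round 2: derive reach(d,a) via R2 from span(d,a)
round 2: derive reach(d,c) via R2 from span(d,c)
round 2: derive reach(d,d) via R2 from span(d,d)
round 2: derive reach(f,b) via R2 from span(f,b)
round 2: derive reach(a,c) via R4 from span(a,b), road(b,c)
round 2: derive reach(a,h) via R4 from span(a,f), road(f,h)
round 2: derive reach(b,a) via R4 from span(b,d), road(d,a)
round 2: derive reach(b,f) via R4 from span(b,d), road(d,f)
round 2: derive reach(c,d) via R4 from span(c,a), road(a,d)
round 2: derive reach(d,f) via R4 from span(d,d), road(d,f)
round 2: derive reach(f,a) via R4 from span(f,b), road(b,a)
round 2: derive reach(f,c) via R4 from span(f,b), road(b,c)
round 2: derive reach(f,f) via R4 from span(f,b), road(b,f)
round 3: derive span(b,h) via R1 from span(b,f), road(f,h)
round 3: derive span(c,f) via R1 from span(c,d), road(d,f)
round 3: derive span(d,h) via R1 from span(d,f), road(f,h)
round 3: derive span(f,d) via R1 from span(f,a), road(a,d)
round 3: derive span(f,h) via R1 from span(f,f), road(f,h)
round 3: derive reach(b,b) via R3 from reach(b,a), span(a,b)
round 3: derive reach(b,c) via R3 from reach(b,a), span(a,c)
round 3: derive reach(b,h) via R3 from reach(b,a), span(a,h)
round 3: derive reach(c,b) via R3 from reach(c,a), span(a,b)
round 3: derive reach(c,c) via R3 from reach(c,a), span(a,c)
round 3: derive reach(c,f) via R3 from reach(c,a), span(a,f)
round 3: derive reach(c,h) via R3 from reach(c,a), span(a,h)
round 3: derive reach(d,b) via R3 from reach(d,a), span(a,b)
round 3: derive reach(d,h) via R3 from reach(d,a), span(a,h)
round 3: derive reach(f,d) via R3 from reach(f,a), span(a,d)
round 3: derive reach(f,h) via R3 from reach(f,a), span(a,h)
round 4: derive span(b,b) via R1 from span(b,h), road(h,b)
round 4: derive span(c,h) via R1 from span(c,f), road(f,h)
round 4: derive span(d,b) via R1 from span(d,h), road(h,b)
round 5: derive span(b,c) via R1 from span(b,b), road(b,c)
round 5: derive span(c,b) via R1 from span(c,h), road(h,b)
round 6: derive span(c,c) via R1 from span(c,b), road(b,c)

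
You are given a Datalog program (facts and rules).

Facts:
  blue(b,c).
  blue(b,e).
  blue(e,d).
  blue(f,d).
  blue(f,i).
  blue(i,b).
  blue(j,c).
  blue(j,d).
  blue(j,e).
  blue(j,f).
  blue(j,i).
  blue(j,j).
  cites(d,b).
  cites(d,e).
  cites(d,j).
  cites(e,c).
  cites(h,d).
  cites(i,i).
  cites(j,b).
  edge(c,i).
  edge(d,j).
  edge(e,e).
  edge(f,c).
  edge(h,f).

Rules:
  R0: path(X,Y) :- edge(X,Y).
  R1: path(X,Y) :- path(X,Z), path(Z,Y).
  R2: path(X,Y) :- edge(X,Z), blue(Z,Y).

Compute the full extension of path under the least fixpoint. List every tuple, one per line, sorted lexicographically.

path(c,b)
path(c,i)
path(d,b)
path(d,c)
path(d,d)
path(d,e)
path(d,f)
path(d,i)
path(d,j)
path(e,b)
path(e,c)
path(e,d)
path(e,e)
path(e,f)
path(e,i)
path(e,j)
path(f,b)
path(f,c)
path(f,i)
path(h,b)
path(h,c)
path(h,d)
path(h,e)
path(h,f)
path(h,i)
path(h,j)

round 1: derive path(c,i) via R0 from edge(c,i)
round 1: derive path(d,j) via R0 from edge(d,j)
round 1: derive path(e,e) via R0 from edge(e,e)
round 1: derive path(f,c) via R0 from edge(f,c)
round 1: derive path(h,f) via R0 from edge(h,f)
round 1: derive path(c,b) via R2 from edge(c,i), blue(i,b)
round 1: derive path(d,c) via R2 from edge(d,j), blue(j,c)
round 1: derive path(d,d) via R2 from edge(d,j), blue(j,d)
round 1: derive path(d,e) via R2 from edge(d,j), blue(j,e)
round 1: derive path(d,f) via R2 from edge(d,j), blue(j,f)
round 1: derive path(d,i) via R2 from edge(d,j), blue(j,i)
round 1: derive path(e,d) via R2 from edge(e,e), blue(e,d)
round 1: derive path(h,d) via R2 from edge(h,f), blue(f,d)
round 1: derive path(h,i) via R2 from edge(h,f), blue(f,i)
round 2: derive path(d,b) via R1 from path(d,c), path(c,b)
round 2: derive path(e,c) via R1 from path(e,d), path(d,c)
round 2: derive path(e,f) via R1 from path(e,d), path(d,f)
round 2: derive path(e,i) via R1 from path(e,d), path(d,i)
round 2: derive path(e,j) via R1 from path(e,d), path(d,j)
round 2: derive path(f,b) via R1 from path(f,c), path(c,b)
round 2: derive path(f,i) via R1 from path(f,c), path(c,i)
round 2: derive path(h,c) via R1 from path(h,d), path(d,c)
round 2: derive path(h,e) via R1 from path(h,d), path(d,e)
round 2: derive path(h,j) via R1 from path(h,d), path(d,j)
round 3: derive path(e,b) via R1 from path(e,c), path(c,b)
round 3: derive path(h,b) via R1 from path(h,c), path(c,b)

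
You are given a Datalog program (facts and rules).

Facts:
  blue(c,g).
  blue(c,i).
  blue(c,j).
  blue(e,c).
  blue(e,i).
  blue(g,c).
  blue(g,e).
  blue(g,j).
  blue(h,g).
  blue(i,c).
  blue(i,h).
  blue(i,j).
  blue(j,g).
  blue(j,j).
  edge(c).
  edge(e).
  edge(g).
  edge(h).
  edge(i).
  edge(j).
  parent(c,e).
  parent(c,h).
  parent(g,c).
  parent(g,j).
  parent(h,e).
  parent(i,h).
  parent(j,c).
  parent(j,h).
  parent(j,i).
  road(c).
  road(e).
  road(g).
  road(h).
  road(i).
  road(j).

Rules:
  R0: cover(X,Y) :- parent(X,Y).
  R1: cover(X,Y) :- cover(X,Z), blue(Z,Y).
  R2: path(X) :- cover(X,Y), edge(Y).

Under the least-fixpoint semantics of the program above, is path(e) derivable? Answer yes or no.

round 1: derive cover(c,e) via R0 from parent(c,e)
round 1: derive cover(c,h) via R0 from parent(c,h)
round 1: derive cover(g,c) via R0 from parent(g,c)
round 1: derive cover(g,j) via R0 from parent(g,j)
round 1: derive cover(h,e) via R0 from parent(h,e)
round 1: derive cover(i,h) via R0 from parent(i,h)
round 1: derive cover(j,c) via R0 from parent(j,c)
round 1: derive cover(j,h) via R0 from parent(j,h)
round 1: derive cover(j,i) via R0 from parent(j,i)
round 2: derive cover(c,c) via R1 from cover(c,e), blue(e,c)
round 2: derive cover(c,g) via R1 from cover(c,h), blue(h,g)
round 2: derive cover(c,i) via R1 from cover(c,e), blue(e,i)
round 2: derive cover(g,g) via R1 from cover(g,c), blue(c,g)
round 2: derive cover(g,i) via R1 from cover(g,c), blue(c,i)
round 2: derive cover(h,c) via R1 from cover(h,e), blue(e,c)
round 2: derive cover(h,i) via R1 from cover(h,e), blue(e,i)
round 2: derive cover(i,g) via R1 from cover(i,h), blue(h,g)
round 2: derive cover(j,g) via R1 from cover(j,c), blue(c,g)
round 2: derive cover(j,j) via R1 from cover(j,c), blue(c,j)
round 2: derive path(c) via R2 from cover(c,e), edge(e)
round 2: derive path(g) via R2 from cover(g,c), edge(c)
round 2: derive path(h) via R2 from cover(h,e), edge(e)
round 2: derive path(i) via R2 from cover(i,h), edge(h)
round 2: derive path(j) via R2 from cover(j,c), edge(c)
round 3: derive cover(c,j) via R1 from cover(c,c), blue(c,j)
round 3: derive cover(g,e) via R1 from cover(g,g), blue(g,e)
round 3: derive cover(g,h) via R1 from cover(g,i), blue(i,h)
round 3: derive cover(h,g) via R1 from cover(h,c), blue(c,g)
round 3: derive cover(h,h) via R1 from cover(h,i), blue(i,h)
round 3: derive cover(h,j) via R1 from cover(h,c), blue(c,j)
round 3: derive cover(i,c) via R1 from cover(i,g), blue(g,c)
round 3: derive cover(i,e) via R1 from cover(i,g), blue(g,e)
round 3: derive cover(i,j) via R1 from cover(i,g), blue(g,j)
round 3: derive cover(j,e) via R1 from cover(j,g), blue(g,e)
round 4: derive cover(i,i) via R1 from cover(i,c), blue(c,i)

no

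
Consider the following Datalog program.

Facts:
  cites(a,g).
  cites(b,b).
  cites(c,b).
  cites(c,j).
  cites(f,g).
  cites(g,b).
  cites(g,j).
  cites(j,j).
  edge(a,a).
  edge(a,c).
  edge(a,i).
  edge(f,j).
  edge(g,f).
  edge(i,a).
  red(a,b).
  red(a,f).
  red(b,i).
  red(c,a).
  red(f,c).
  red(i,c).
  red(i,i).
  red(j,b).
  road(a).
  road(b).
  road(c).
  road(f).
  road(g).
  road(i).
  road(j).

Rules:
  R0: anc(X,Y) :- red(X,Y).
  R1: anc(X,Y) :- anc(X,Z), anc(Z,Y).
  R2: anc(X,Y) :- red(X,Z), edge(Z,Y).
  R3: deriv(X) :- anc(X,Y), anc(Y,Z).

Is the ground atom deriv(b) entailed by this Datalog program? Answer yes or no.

yes

round 1: derive anc(a,b) via R0 from red(a,b)
round 1: derive anc(a,f) via R0 from red(a,f)
round 1: derive anc(b,i) via R0 from red(b,i)
round 1: derive anc(c,a) via R0 from red(c,a)
round 1: derive anc(f,c) via R0 from red(f,c)
round 1: derive anc(i,c) via R0 from red(i,c)
round 1: derive anc(i,i) via R0 from red(i,i)
round 1: derive anc(j,b) via R0 from red(j,b)
round 1: derive anc(a,j) via R2 from red(a,f), edge(f,j)
round 1: derive anc(b,a) via R2 from red(b,i), edge(i,a)
round 1: derive anc(c,c) via R2 from red(c,a), edge(a,c)
round 1: derive anc(c,i) via R2 from red(c,a), edge(a,i)
round 1: derive anc(i,a) via R2 from red(i,i), edge(i,a)
round 2: derive anc(a,a) via R1 from anc(a,b), anc(b,a)
round 2: derive anc(a,c) via R1 from anc(a,f), anc(f,c)
round 2: derive anc(a,i) via R1 from anc(a,b), anc(b,i)
round 2: derive anc(b,b) via R1 from anc(b,a), anc(a,b)
round 2: derive anc(b,c) via R1 from anc(b,i), anc(i,c)
round 2: derive anc(b,f) via R1 from anc(b,a), anc(a,f)
round 2: derive anc(b,j) via R1 from anc(b,a), anc(a,j)
round 2: derive anc(c,b) via R1 from anc(c,a), anc(a,b)
round 2: derive anc(c,f) via R1 from anc(c,a), anc(a,f)
round 2: derive anc(c,j) via R1 from anc(c,a), anc(a,j)
round 2: derive anc(f,a) via R1 from anc(f,c), anc(c,a)
round 2: derive anc(f,i) via R1 from anc(f,c), anc(c,i)
round 2: derive anc(i,b) via R1 from anc(i,a), anc(a,b)
round 2: derive anc(i,f) via R1 from anc(i,a), anc(a,f)
round 2: derive anc(i,j) via R1 from anc(i,a), anc(a,j)
round 2: derive anc(j,a) via R1 from anc(j,b), anc(b,a)
round 2: derive anc(j,i) via R1 from anc(j,b), anc(b,i)
round 2: derive deriv(a) via R3 from anc(a,b), anc(b,a)
round 2: derive deriv(b) via R3 from anc(b,a), anc(a,b)
round 2: derive deriv(c) via R3 from anc(c,a), anc(a,b)
round 2: derive deriv(f) via R3 from anc(f,c), anc(c,a)
round 2: derive deriv(i) via R3 from anc(i,a), anc(a,b)
round 2: derive deriv(j) via R3 from anc(j,b), anc(b,a)
round 3: derive anc(f,b) via R1 from anc(f,a), anc(a,b)
round 3: derive anc(f,f) via R1 from anc(f,a), anc(a,f)
round 3: derive anc(f,j) via R1 from anc(f,a), anc(a,j)
round 3: derive anc(j,c) via R1 from anc(j,a), anc(a,c)
round 3: derive anc(j,f) via R1 from anc(j,a), anc(a,f)
round 3: derive anc(j,j) via R1 from anc(j,a), anc(a,j)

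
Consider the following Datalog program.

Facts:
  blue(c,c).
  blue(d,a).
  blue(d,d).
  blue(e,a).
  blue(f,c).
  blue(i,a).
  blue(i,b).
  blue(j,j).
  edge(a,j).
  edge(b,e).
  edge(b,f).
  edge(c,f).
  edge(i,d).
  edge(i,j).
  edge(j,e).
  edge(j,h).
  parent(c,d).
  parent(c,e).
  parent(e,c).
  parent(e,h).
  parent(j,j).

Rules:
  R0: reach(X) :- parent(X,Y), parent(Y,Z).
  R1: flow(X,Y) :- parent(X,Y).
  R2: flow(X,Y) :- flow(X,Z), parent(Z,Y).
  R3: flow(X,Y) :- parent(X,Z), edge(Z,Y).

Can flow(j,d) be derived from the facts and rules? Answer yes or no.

yes

round 1: derive flow(c,d) via R1 from parent(c,d)
round 1: derive flow(c,e) via R1 from parent(c,e)
round 1: derive flow(e,c) via R1 from parent(e,c)
round 1: derive flow(e,h) via R1 from parent(e,h)
round 1: derive flow(j,j) via R1 from parent(j,j)
round 1: derive flow(e,f) via R3 from parent(e,c), edge(c,f)
round 1: derive flow(j,e) via R3 from parent(j,j), edge(j,e)
round 1: derive flow(j,h) via R3 from parent(j,j), edge(j,h)
round 2: derive flow(c,c) via R2 from flow(c,e), parent(e,c)
round 2: derive flow(c,h) via R2 from flow(c,e), parent(e,h)
round 2: derive flow(e,d) via R2 from flow(e,c), parent(c,d)
round 2: derive flow(e,e) via R2 from flow(e,c), parent(c,e)
round 2: derive flow(j,c) via R2 from flow(j,e), parent(e,c)
round 3: derive flow(j,d) via R2 from flow(j,c), parent(c,d)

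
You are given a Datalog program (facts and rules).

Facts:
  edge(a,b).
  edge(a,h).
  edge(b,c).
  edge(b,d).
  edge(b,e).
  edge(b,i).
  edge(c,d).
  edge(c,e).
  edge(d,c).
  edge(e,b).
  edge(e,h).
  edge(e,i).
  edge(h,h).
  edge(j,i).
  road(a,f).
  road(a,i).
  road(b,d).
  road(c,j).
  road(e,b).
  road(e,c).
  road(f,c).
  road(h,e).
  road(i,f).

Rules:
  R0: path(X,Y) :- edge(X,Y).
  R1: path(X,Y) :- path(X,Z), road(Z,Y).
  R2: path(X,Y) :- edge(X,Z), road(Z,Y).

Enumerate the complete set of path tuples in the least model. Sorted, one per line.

round 1: derive path(a,b) via R0 from edge(a,b)
round 1: derive path(a,h) via R0 from edge(a,h)
round 1: derive path(b,c) via R0 from edge(b,c)
round 1: derive path(b,d) via R0 from edge(b,d)
round 1: derive path(b,e) via R0 from edge(b,e)
round 1: derive path(b,i) via R0 from edge(b,i)
round 1: derive path(c,d) via R0 from edge(c,d)
round 1: derive path(c,e) via R0 from edge(c,e)
round 1: derive path(d,c) via R0 from edge(d,c)
round 1: derive path(e,b) via R0 from edge(e,b)
round 1: derive path(e,h) via R0 from edge(e,h)
round 1: derive path(e,i) via R0 from edge(e,i)
round 1: derive path(h,h) via R0 from edge(h,h)
round 1: derive path(j,i) via R0 from edge(j,i)
round 1: derive path(a,d) via R2 from edge(a,b), road(b,d)
round 1: derive path(a,e) via R2 from edge(a,h), road(h,e)
round 1: derive path(b,b) via R2 from edge(b,e), road(e,b)
round 1: derive path(b,f) via R2 from edge(b,i), road(i,f)
round 1: derive path(b,j) via R2 from edge(b,c), road(c,j)
round 1: derive path(c,b) via R2 from edge(c,e), road(e,b)
round 1: derive path(c,c) via R2 from edge(c,e), road(e,c)
round 1: derive path(d,j) via R2 from edge(d,c), road(c,j)
round 1: derive path(e,d) via R2 from edge(e,b), road(b,d)
round 1: derive path(e,e) via R2 from edge(e,h), road(h,e)
round 1: derive path(e,f) via R2 from edge(e,i), road(i,f)
round 1: derive path(h,e) via R2 from edge(h,h), road(h,e)
round 1: derive path(j,f) via R2 from edge(j,i), road(i,f)
round 2: derive path(a,c) via R1 from path(a,e), road(e,c)
round 2: derive path(c,j) via R1 from path(c,c), road(c,j)
round 2: derive path(e,c) via R1 from path(e,e), road(e,c)
round 2: derive path(h,b) via R1 from path(h,e), road(e,b)
round 2: derive path(h,c) via R1 from path(h,e), road(e,c)
round 2: derive path(j,c) via R1 from path(j,f), road(f,c)
round 3: derive path(a,j) via R1 from path(a,c), road(c,j)
round 3: derive path(e,j) via R1 from path(e,c), road(c,j)
round 3: derive path(h,d) via R1 from path(h,b), road(b,d)
round 3: derive path(h,j) via R1 from path(h,c), road(c,j)
round 3: derive path(j,j) via R1 from path(j,c), road(c,j)

path(a,b)
path(a,c)
path(a,d)
path(a,e)
path(a,h)
path(a,j)
path(b,b)
path(b,c)
path(b,d)
path(b,e)
path(b,f)
path(b,i)
path(b,j)
path(c,b)
path(c,c)
path(c,d)
path(c,e)
path(c,j)
path(d,c)
path(d,j)
path(e,b)
path(e,c)
path(e,d)
path(e,e)
path(e,f)
path(e,h)
path(e,i)
path(e,j)
path(h,b)
path(h,c)
path(h,d)
path(h,e)
path(h,h)
path(h,j)
path(j,c)
path(j,f)
path(j,i)
path(j,j)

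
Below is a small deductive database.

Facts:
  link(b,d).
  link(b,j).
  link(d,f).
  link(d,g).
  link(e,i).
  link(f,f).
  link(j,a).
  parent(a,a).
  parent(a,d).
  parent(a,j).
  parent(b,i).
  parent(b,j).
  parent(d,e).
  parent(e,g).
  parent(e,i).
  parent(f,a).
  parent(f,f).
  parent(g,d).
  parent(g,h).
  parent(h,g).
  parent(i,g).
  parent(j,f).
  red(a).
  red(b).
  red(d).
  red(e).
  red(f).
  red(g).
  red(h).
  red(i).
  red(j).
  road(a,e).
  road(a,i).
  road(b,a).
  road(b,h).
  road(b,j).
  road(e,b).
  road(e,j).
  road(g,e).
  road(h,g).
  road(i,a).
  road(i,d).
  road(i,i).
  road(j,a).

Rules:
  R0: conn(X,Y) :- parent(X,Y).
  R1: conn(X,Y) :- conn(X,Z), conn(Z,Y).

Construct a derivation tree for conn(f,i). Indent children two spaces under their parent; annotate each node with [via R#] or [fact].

conn(f,i)  [via R1]
  conn(f,d)  [via R1]
    conn(f,a)  [via R0]
      parent(f,a)  [fact]
    conn(a,d)  [via R0]
      parent(a,d)  [fact]
  conn(d,i)  [via R1]
    conn(d,e)  [via R0]
      parent(d,e)  [fact]
    conn(e,i)  [via R0]
      parent(e,i)  [fact]

round 1: derive conn(a,a) via R0 from parent(a,a)
round 1: derive conn(a,d) via R0 from parent(a,d)
round 1: derive conn(a,j) via R0 from parent(a,j)
round 1: derive conn(b,i) via R0 from parent(b,i)
round 1: derive conn(b,j) via R0 from parent(b,j)
round 1: derive conn(d,e) via R0 from parent(d,e)
round 1: derive conn(e,g) via R0 from parent(e,g)
round 1: derive conn(e,i) via R0 from parent(e,i)
round 1: derive conn(f,a) via R0 from parent(f,a)
round 1: derive conn(f,f) via R0 from parent(f,f)
round 1: derive conn(g,d) via R0 from parent(g,d)
round 1: derive conn(g,h) via R0 from parent(g,h)
round 1: derive conn(h,g) via R0 from parent(h,g)
round 1: derive conn(i,g) via R0 from parent(i,g)
round 1: derive conn(j,f) via R0 from parent(j,f)
round 2: derive conn(a,e) via R1 from conn(a,d), conn(d,e)
round 2: derive conn(a,f) via R1 from conn(a,j), conn(j,f)
round 2: derive conn(b,f) via R1 from conn(b,j), conn(j,f)
round 2: derive conn(b,g) via R1 from conn(b,i), conn(i,g)
round 2: derive conn(d,g) via R1 from conn(d,e), conn(e,g)
round 2: derive conn(d,i) via R1 from conn(d,e), conn(e,i)
round 2: derive conn(e,d) via R1 from conn(e,g), conn(g,d)
round 2: derive conn(e,h) via R1 from conn(e,g), conn(g,h)
round 2: derive conn(f,d) via R1 from conn(f,a), conn(a,d)
round 2: derive conn(f,j) via R1 from conn(f,a), conn(a,j)
round 2: derive conn(g,e) via R1 from conn(g,d), conn(d,e)
round 2: derive conn(g,g) via R1 from conn(g,h), conn(h,g)
round 2: derive conn(h,d) via R1 from conn(h,g), conn(g,d)
round 2: derive conn(h,h) via R1 from conn(h,g), conn(g,h)
round 2: derive conn(i,d) via R1 from conn(i,g), conn(g,d)
round 2: derive conn(i,h) via R1 from conn(i,g), conn(g,h)
round 2: derive conn(j,a) via R1 from conn(j,f), conn(f,a)
round 3: derive conn(a,g) via R1 from conn(a,d), conn(d,g)
round 3: derive conn(a,h) via R1 from conn(a,e), conn(e,h)
round 3: derive conn(a,i) via R1 from conn(a,d), conn(d,i)
round 3: derive conn(b,a) via R1 from conn(b,f), conn(f,a)
round 3: derive conn(b,d) via R1 from conn(b,f), conn(f,d)
round 3: derive conn(b,e) via R1 from conn(b,g), conn(g,e)
round 3: derive conn(b,h) via R1 from conn(b,g), conn(g,h)
round 3: derive conn(d,d) via R1 from conn(d,e), conn(e,d)
round 3: derive conn(d,h) via R1 from conn(d,e), conn(e,h)
round 3: derive conn(e,e) via R1 from conn(e,d), conn(d,e)
round 3: derive conn(f,e) via R1 from conn(f,a), conn(a,e)
round 3: derive conn(f,g) via R1 from conn(f,d), conn(d,g)
round 3: derive conn(f,i) via R1 from conn(f,d), conn(d,i)
round 3: derive conn(g,i) via R1 from conn(g,d), conn(d,i)
round 3: derive conn(h,e) via R1 from conn(h,d), conn(d,e)
round 3: derive conn(h,i) via R1 from conn(h,d), conn(d,i)
round 3: derive conn(i,e) via R1 from conn(i,d), conn(d,e)
round 3: derive conn(i,i) via R1 from conn(i,d), conn(d,i)
round 3: derive conn(j,d) via R1 from conn(j,a), conn(a,d)
round 3: derive conn(j,e) via R1 from conn(j,a), conn(a,e)
round 3: derive conn(j,j) via R1 from conn(j,a), conn(a,j)
round 4: derive conn(f,h) via R1 from conn(f,a), conn(a,h)
round 4: derive conn(j,g) via R1 from conn(j,a), conn(a,g)
round 4: derive conn(j,h) via R1 from conn(j,a), conn(a,h)
round 4: derive conn(j,i) via R1 from conn(j,a), conn(a,i)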